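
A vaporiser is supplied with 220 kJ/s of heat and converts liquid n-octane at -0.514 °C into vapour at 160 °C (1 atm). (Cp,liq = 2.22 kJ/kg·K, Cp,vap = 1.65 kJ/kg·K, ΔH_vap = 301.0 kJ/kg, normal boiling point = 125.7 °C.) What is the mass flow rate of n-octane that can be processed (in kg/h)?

ṁ = 1240 kg/h

Δh = 2.22×(125.7−-0.514) + 301.0 + 1.65×(160−125.7) = 637.79 kJ/kg
Q = 220 kJ/s = 220 kJ/s = 792000 kJ/h
ṁ = Q/Δh = 792000 / 637.79 = 1241.8 kg/h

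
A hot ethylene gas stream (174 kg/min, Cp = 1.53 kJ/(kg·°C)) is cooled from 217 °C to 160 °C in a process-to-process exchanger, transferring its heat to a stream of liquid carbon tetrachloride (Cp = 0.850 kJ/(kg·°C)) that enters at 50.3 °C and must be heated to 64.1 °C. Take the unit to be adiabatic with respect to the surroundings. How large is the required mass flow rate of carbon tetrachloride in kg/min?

ṁ_c = 1290 kg/min

Heat released by hot stream: Q = 174 × 1.53 × (217 − 160) = 15175 kJ/min
Energy balance on cold side (adiabatic exchanger): Q = ṁ_c·Cp_c·(T_c,out − T_c,in)
ṁ_c = 15175 / [0.850 × (64.1 − 50.3)] = 1293.7 kg/min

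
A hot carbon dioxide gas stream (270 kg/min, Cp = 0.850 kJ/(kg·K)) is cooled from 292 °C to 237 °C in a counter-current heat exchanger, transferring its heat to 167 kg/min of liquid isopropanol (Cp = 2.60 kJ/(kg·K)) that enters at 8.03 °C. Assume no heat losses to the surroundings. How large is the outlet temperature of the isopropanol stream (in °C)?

T_c,out = 37.1 °C

Heat released by hot stream: Q = 270 × 0.850 × (292 − 237) = 12622 kJ/min
Energy balance on cold side (adiabatic exchanger): Q = ṁ_c·Cp_c·(T_c,out − T_c,in)
T_c,out = 8.03 + 12622/(167 × 2.60) = 37.101 °C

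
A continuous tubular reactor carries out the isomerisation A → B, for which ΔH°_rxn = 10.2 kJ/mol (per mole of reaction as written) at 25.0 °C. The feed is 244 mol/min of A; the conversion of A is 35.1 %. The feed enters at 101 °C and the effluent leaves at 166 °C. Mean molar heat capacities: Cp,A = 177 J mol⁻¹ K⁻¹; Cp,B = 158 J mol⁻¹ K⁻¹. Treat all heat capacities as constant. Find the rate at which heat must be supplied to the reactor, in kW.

Extent of reaction ξ = 0.351 × 244 = 85.644 mol/min
Reaction term: ξ·ΔH°_rxn = 85.644 × 10.2 = 873.57 kJ/min
Sensible, feed 101→25 °C: -3282.3 kJ/min
Outlet flows (mol/min): A 158.36, B 85.644
Sensible, products 25→166 °C: 5860.1 kJ/min
Q = ΔH = 3451.3 kJ/min = 57.522 kW
Heat supplied = 57.522 kW

Q_in = 57.5 kW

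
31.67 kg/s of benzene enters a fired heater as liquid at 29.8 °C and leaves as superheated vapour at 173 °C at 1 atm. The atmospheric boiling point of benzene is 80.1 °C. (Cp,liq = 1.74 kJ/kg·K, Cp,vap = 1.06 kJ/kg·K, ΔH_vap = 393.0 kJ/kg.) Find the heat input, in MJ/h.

Q = 66000 MJ/h

liquid 29.8→80.1 °C: 87.522 kJ/kg
vaporisation at 80.1 °C: 393 kJ/kg
vapour 80.1→173 °C: 98.474 kJ/kg
Δh = 87.522 + 393 + 98.474 = 579 kJ/kg
Q = ṁ·Δh = 31.67 kg/s × 579 kJ/kg = 18337 kJ/s
|Q| = 18337 kW = 66012 MJ/h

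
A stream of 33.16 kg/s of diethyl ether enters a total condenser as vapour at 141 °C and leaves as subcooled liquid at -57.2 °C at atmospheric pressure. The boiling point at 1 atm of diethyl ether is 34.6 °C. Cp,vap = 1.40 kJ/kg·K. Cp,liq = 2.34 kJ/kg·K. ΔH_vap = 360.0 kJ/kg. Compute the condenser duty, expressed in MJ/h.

vapour 141→34.6 °C: -148.96 kJ/kg
condensation at 34.6 °C: -360 kJ/kg
liquid 34.6→-57.2 °C: -214.81 kJ/kg
Δh = -148.96 + -360 + -214.81 = -723.77 kJ/kg
Q = ṁ·Δh = 33.16 kg/s × -723.77 kJ/kg = -24000 kJ/s
|Q| = 24000 kW = 86401 MJ/h

Q_c = 86400 MJ/h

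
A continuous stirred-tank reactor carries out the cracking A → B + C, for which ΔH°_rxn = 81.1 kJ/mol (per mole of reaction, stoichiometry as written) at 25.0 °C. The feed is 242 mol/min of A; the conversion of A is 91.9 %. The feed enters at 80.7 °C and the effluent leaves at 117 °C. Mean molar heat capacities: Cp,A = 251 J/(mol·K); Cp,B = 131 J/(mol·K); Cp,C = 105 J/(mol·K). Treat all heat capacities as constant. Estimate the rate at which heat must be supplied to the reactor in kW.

Q_in = 332 kW

Extent of reaction ξ = 0.919 × 242 = 222.4 mol/min
Reaction term: ξ·ΔH°_rxn = 222.4 × 81.1 = 18036 kJ/min
Sensible, feed 80.7→25 °C: -3383.3 kJ/min
Outlet flows (mol/min): A 19.602, B 222.4, C 222.4
Sensible, products 25→117 °C: 5281.4 kJ/min
Q = ΔH = 19935 kJ/min = 332.24 kW
Heat supplied = 332.24 kW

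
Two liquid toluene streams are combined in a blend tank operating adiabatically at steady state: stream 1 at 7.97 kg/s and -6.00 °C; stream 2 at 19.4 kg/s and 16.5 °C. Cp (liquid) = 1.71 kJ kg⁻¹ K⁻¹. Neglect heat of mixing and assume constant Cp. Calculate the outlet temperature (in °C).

T_out = 9.95 °C

Energy balance with Q = 0: Σ ṁᵢCp,ᵢ(T_out − Tᵢ) = 0
T_out = Σ ṁᵢCp,ᵢTᵢ / Σ ṁᵢCp,ᵢ
      = 465.6 / 46.803 = 9.9481 °C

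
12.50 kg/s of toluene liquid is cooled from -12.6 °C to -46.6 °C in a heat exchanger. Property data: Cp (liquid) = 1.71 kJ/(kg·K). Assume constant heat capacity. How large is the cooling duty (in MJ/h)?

Q_c = 2620 MJ/h

Q = ṁ·Cp·ΔT = 12.50 × 1.71 × (-46.6 − -12.6) = -726.75 kJ/s
Cooling duty = 2616.3 MJ/h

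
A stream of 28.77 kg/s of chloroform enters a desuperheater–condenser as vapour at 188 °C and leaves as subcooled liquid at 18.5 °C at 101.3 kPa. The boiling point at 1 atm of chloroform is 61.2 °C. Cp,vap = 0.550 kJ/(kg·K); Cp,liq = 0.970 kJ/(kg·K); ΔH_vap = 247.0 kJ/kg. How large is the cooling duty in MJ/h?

vapour 188→61.2 °C: -69.74 kJ/kg
condensation at 61.2 °C: -247 kJ/kg
liquid 61.2→18.5 °C: -41.419 kJ/kg
Δh = -69.74 + -247 + -41.419 = -358.16 kJ/kg
Q = ṁ·Δh = 28.77 kg/s × -358.16 kJ/kg = -10304 kJ/s
|Q| = 10304 kW = 37095 MJ/h

Q_c = 37100 MJ/h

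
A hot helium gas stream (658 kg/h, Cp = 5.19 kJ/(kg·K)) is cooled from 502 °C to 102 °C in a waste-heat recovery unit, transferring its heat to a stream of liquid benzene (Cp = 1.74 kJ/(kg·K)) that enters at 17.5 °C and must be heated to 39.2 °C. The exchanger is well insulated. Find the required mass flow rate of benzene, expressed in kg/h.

ṁ_c = 36200 kg/h

Heat released by hot stream: Q = 658 × 5.19 × (502 − 102) = 1.366e+06 kJ/h
Energy balance on cold side (adiabatic exchanger): Q = ṁ_c·Cp_c·(T_c,out − T_c,in)
ṁ_c = 1.366e+06 / [1.74 × (39.2 − 17.5)] = 36178 kg/h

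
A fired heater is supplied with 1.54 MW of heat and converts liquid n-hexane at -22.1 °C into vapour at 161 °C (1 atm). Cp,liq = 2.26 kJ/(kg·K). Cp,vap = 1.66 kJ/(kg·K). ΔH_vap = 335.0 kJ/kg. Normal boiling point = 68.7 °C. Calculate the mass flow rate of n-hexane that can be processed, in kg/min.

Δh = 2.26×(68.7−-22.1) + 335.0 + 1.66×(161−68.7) = 693.43 kJ/kg
Q = 1.54 MW = 1540 kJ/s = 92400 kJ/min
ṁ = Q/Δh = 92400 / 693.43 = 133.25 kg/min

ṁ = 133 kg/min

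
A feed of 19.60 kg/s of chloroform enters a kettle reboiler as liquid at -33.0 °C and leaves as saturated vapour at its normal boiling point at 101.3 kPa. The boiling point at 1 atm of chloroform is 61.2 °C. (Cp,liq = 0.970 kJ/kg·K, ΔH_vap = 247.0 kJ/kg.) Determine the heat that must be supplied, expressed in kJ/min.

Q = 398000 kJ/min

liquid -33.0→61.2 °C: 91.374 kJ/kg
vaporisation at 61.2 °C: 247 kJ/kg
Δh = 91.374 + 247 = 338.37 kJ/kg
Q = ṁ·Δh = 19.60 kg/s × 338.37 kJ/kg = 6632.1 kJ/s
|Q| = 6632.1 kW = 397930 kJ/min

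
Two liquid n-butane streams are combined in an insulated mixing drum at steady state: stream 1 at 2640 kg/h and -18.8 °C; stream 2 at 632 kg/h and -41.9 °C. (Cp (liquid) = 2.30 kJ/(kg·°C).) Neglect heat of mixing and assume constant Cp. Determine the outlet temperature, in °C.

T_out = -23.3 °C

Energy balance with Q = 0: Σ ṁᵢCp,ᵢ(T_out − Tᵢ) = 0
T_out = Σ ṁᵢCp,ᵢTᵢ / Σ ṁᵢCp,ᵢ
      = -175060 / 7525.6 = -23.262 °C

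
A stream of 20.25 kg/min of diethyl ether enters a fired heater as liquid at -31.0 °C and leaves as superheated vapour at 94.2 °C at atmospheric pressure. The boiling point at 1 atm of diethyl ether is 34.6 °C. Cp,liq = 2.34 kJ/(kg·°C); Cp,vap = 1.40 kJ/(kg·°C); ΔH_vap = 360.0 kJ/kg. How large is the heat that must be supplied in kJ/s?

Q = 201 kJ/s

liquid -31.0→34.6 °C: 153.5 kJ/kg
vaporisation at 34.6 °C: 360 kJ/kg
vapour 34.6→94.2 °C: 83.44 kJ/kg
Δh = 153.5 + 360 + 83.44 = 596.94 kJ/kg
Q = ṁ·Δh = 20.25 kg/min × 596.94 kJ/kg = 12088 kJ/min
|Q| = 201.47 kW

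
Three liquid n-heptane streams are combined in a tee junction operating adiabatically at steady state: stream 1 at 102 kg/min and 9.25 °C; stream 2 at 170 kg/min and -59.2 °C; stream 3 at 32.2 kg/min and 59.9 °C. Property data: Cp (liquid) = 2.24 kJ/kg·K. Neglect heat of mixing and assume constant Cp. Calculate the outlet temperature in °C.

T_out = -23.6 °C

Energy balance with Q = 0: Σ ṁᵢCp,ᵢ(T_out − Tᵢ) = 0
T_out = Σ ṁᵢCp,ᵢTᵢ / Σ ṁᵢCp,ᵢ
      = -16109 / 681.41 = -23.641 °C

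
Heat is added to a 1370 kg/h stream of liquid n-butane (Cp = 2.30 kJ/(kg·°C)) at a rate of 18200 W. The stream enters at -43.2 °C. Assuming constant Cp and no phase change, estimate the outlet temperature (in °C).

Q = 18200 W = 65520 kJ/h
ΔT = Q/(ṁ·Cp) = 65520/(1370×2.30) = 20.793 K
T_out = -43.2 + 20.793 = -22.407 °C

T_out = -22.4 °C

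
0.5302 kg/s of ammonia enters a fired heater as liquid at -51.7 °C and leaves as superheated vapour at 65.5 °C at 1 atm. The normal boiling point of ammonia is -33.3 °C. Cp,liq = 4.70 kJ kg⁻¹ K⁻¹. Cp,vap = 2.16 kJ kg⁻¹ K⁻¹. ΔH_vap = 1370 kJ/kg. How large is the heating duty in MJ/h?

liquid -51.7→-33.3 °C: 86.48 kJ/kg
vaporisation at -33.3 °C: 1370 kJ/kg
vapour -33.3→65.5 °C: 213.41 kJ/kg
Δh = 86.48 + 1370 + 213.41 = 1669.9 kJ/kg
Q = ṁ·Δh = 0.5302 kg/s × 1669.9 kJ/kg = 885.37 kJ/s
|Q| = 885.37 kW = 3187.3 MJ/h

Q = 3190 MJ/h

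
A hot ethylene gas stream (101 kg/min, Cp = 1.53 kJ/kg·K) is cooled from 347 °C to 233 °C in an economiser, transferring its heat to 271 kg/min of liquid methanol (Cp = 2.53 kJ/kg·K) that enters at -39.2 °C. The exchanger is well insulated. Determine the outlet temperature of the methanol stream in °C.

T_c,out = -13.5 °C

Heat released by hot stream: Q = 101 × 1.53 × (347 − 233) = 17616 kJ/min
Energy balance on cold side (adiabatic exchanger): Q = ṁ_c·Cp_c·(T_c,out − T_c,in)
T_c,out = -39.2 + 17616/(271 × 2.53) = -13.506 °C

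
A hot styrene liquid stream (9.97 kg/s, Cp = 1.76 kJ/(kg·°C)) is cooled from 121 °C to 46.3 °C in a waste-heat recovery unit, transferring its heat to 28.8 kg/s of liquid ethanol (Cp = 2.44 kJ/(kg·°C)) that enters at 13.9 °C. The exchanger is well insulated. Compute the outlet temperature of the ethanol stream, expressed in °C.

T_c,out = 32.6 °C

Heat released by hot stream: Q = 9.97 × 1.76 × (121 − 46.3) = 1310.8 kJ/s
Energy balance on cold side (adiabatic exchanger): Q = ṁ_c·Cp_c·(T_c,out − T_c,in)
T_c,out = 13.9 + 1310.8/(28.8 × 2.44) = 32.553 °C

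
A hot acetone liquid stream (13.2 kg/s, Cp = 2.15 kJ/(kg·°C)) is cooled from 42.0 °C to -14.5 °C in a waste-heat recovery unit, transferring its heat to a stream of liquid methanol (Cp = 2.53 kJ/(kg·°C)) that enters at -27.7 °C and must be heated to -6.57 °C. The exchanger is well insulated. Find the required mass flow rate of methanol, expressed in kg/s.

Heat released by hot stream: Q = 13.2 × 2.15 × (42.0 − -14.5) = 1603.5 kJ/s
Energy balance on cold side (adiabatic exchanger): Q = ṁ_c·Cp_c·(T_c,out − T_c,in)
ṁ_c = 1603.5 / [2.53 × (-6.57 − -27.7)] = 29.994 kg/s

ṁ_c = 30.0 kg/s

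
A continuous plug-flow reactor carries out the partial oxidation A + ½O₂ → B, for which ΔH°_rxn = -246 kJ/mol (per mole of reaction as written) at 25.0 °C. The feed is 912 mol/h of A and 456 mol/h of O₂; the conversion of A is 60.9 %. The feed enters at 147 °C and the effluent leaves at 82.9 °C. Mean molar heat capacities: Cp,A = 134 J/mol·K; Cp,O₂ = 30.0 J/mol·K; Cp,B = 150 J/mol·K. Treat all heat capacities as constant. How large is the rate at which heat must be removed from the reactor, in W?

Q_out = 40400 W

Extent of reaction ξ = 0.609 × 912 = 555.41 mol/h
Reaction term: ξ·ΔH°_rxn = 555.41 × -246 = -136630 kJ/h
Sensible, feed 147→25 °C: -16578 kJ/h
Outlet flows (mol/h): A 356.59, O₂ 178.3, B 555.41
Sensible, products 25→82.9 °C: 7900.1 kJ/h
Q = ΔH = -145310 kJ/h = -40.364 kW
Heat removed = 40364 W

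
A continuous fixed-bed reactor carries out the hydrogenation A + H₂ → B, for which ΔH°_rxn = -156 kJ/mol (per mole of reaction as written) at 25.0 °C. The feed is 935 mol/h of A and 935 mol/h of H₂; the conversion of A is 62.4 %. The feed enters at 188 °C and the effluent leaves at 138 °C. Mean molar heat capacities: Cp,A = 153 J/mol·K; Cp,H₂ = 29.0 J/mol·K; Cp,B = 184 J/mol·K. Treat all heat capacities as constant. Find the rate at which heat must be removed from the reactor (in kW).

Q_out = 27.6 kW

Extent of reaction ξ = 0.624 × 935 = 583.44 mol/h
Reaction term: ξ·ΔH°_rxn = 583.44 × -156 = -91017 kJ/h
Sensible, feed 188→25 °C: -27738 kJ/h
Outlet flows (mol/h): A 351.56, H₂ 351.56, B 583.44
Sensible, products 25→138 °C: 19361 kJ/h
Q = ΔH = -99393 kJ/h = -27.609 kW
Heat removed = 27.609 kW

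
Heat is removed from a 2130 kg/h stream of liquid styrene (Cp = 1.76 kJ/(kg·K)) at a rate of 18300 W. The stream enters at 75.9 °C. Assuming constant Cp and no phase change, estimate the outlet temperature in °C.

T_out = 58.3 °C

Q = 18300 W = 65880 kJ/h
ΔT = Q/(ṁ·Cp) = 65880/(2130×1.76) = 17.574 K
T_out = 75.9 − 17.574 = 58.326 °C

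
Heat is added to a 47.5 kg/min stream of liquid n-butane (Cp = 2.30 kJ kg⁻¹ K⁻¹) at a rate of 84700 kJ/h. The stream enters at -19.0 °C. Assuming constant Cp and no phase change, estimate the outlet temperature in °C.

Q = 84700 kJ/h = 1411.7 kJ/min
ΔT = Q/(ṁ·Cp) = 1411.7/(47.5×2.30) = 12.921 K
T_out = -19.0 + 12.921 = -6.0786 °C

T_out = -6.08 °C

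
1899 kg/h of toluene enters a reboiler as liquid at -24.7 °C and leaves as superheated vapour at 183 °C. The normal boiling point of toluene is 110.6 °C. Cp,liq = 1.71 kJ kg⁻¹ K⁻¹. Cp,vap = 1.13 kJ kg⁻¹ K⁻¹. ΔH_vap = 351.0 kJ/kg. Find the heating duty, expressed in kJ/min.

liquid -24.7→110.6 °C: 231.36 kJ/kg
vaporisation at 110.6 °C: 351 kJ/kg
vapour 110.6→183 °C: 81.812 kJ/kg
Δh = 231.36 + 351 + 81.812 = 664.17 kJ/kg
Q = ṁ·Δh = 1899 kg/h × 664.17 kJ/kg = 1.2613e+06 kJ/h
|Q| = 350.35 kW = 21021 kJ/min

Q = 21000 kJ/min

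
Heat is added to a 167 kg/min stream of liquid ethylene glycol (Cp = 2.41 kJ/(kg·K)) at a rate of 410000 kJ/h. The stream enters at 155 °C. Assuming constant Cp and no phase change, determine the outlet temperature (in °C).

T_out = 172 °C

Q = 410000 kJ/h = 6833.3 kJ/min
ΔT = Q/(ṁ·Cp) = 6833.3/(167×2.41) = 16.978 K
T_out = 155 + 16.978 = 171.98 °C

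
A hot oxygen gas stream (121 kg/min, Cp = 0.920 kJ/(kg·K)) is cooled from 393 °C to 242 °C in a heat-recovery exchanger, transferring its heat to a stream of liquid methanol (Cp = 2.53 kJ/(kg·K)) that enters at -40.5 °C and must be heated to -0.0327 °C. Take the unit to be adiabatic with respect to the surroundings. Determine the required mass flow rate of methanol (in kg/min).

ṁ_c = 164 kg/min

Heat released by hot stream: Q = 121 × 0.920 × (393 − 242) = 16809 kJ/min
Energy balance on cold side (adiabatic exchanger): Q = ṁ_c·Cp_c·(T_c,out − T_c,in)
ṁ_c = 16809 / [2.53 × (-0.0327 − -40.5)] = 164.18 kg/min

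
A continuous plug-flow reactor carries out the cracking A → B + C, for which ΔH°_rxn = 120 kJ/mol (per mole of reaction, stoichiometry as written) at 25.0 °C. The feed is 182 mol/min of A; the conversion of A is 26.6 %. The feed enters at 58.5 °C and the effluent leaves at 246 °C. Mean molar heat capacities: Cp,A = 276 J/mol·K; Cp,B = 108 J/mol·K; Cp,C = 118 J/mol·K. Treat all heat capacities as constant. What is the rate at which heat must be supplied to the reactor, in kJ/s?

Extent of reaction ξ = 0.266 × 182 = 48.412 mol/min
Reaction term: ξ·ΔH°_rxn = 48.412 × 120 = 5809.4 kJ/min
Sensible, feed 58.5→25 °C: -1682.8 kJ/min
Outlet flows (mol/min): A 133.59, B 48.412, C 48.412
Sensible, products 25→246 °C: 10566 kJ/min
Q = ΔH = 14693 kJ/min = 244.88 kW
Heat supplied = 244.88 kJ/s

Q_in = 245 kJ/s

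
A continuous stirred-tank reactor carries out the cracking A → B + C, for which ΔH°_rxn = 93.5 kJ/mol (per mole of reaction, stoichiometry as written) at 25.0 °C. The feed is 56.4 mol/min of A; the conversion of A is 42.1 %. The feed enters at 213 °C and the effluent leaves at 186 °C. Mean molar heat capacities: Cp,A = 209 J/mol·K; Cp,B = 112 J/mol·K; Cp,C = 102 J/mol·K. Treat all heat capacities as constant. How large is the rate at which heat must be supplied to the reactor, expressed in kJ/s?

Q_in = 32.0 kJ/s

Extent of reaction ξ = 0.421 × 56.4 = 23.744 mol/min
Reaction term: ξ·ΔH°_rxn = 23.744 × 93.5 = 2220.1 kJ/min
Sensible, feed 213→25 °C: -2216.1 kJ/min
Outlet flows (mol/min): A 32.656, B 23.744, C 23.744
Sensible, products 25→186 °C: 1916.9 kJ/min
Q = ΔH = 1921 kJ/min = 32.016 kW
Heat supplied = 32.016 kJ/s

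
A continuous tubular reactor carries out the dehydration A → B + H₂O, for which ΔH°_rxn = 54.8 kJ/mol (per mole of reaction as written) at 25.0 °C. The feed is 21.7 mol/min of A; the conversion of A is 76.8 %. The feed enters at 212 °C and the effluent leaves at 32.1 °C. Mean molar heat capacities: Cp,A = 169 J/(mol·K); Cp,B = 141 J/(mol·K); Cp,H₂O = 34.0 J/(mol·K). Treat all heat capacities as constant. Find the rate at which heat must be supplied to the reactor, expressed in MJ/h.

Q_in = 15.3 MJ/h

Extent of reaction ξ = 0.768 × 21.7 = 16.666 mol/min
Reaction term: ξ·ΔH°_rxn = 16.666 × 54.8 = 913.27 kJ/min
Sensible, feed 212→25 °C: -685.79 kJ/min
Outlet flows (mol/min): A 5.0344, B 16.666, H₂O 16.666
Sensible, products 25→32.1 °C: 26.748 kJ/min
Q = ΔH = 254.24 kJ/min = 4.2373 kW
Heat supplied = 15.254 MJ/h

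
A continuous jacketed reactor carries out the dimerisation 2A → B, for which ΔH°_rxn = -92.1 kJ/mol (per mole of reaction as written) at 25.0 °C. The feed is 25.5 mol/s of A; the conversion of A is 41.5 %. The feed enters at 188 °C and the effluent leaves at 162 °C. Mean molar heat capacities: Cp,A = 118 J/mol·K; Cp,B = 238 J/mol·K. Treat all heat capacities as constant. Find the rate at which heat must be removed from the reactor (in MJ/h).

Q_out = 2030 MJ/h

Extent of reaction ξ = 0.415 × 25.5 / 2 = 5.2912 mol/s
Reaction term: ξ·ΔH°_rxn = 5.2912 × -92.1 = -487.32 kJ/s
Sensible, feed 188→25 °C: -490.47 kJ/s
Outlet flows (mol/s): A 14.918, B 5.2912
Sensible, products 25→162 °C: 413.68 kJ/s
Q = ΔH = -564.11 kJ/s = -564.11 kW
Heat removed = 2030.8 MJ/h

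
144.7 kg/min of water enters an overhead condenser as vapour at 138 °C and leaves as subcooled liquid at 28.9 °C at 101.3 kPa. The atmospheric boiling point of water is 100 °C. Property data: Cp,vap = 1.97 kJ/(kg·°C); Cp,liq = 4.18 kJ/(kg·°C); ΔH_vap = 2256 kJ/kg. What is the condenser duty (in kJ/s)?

Q_c = 6340 kJ/s

vapour 138→100 °C: -74.86 kJ/kg
condensation at 100 °C: -2256 kJ/kg
liquid 100→28.9 °C: -297.2 kJ/kg
Δh = -74.86 + -2256 + -297.2 = -2628.1 kJ/kg
Q = ṁ·Δh = 144.7 kg/min × -2628.1 kJ/kg = -380280 kJ/min
|Q| = 6338 kW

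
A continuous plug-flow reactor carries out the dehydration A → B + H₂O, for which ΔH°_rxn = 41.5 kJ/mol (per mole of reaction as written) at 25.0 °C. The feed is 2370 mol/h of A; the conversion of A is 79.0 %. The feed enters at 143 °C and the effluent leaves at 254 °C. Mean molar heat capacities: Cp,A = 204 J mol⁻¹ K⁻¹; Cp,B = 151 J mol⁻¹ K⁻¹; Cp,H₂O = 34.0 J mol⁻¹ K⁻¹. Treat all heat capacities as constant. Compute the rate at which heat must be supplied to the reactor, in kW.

Extent of reaction ξ = 0.790 × 2370 = 1872.3 mol/h
Reaction term: ξ·ΔH°_rxn = 1872.3 × 41.5 = 77700 kJ/h
Sensible, feed 143→25 °C: -57051 kJ/h
Outlet flows (mol/h): A 497.7, B 1872.3, H₂O 1872.3
Sensible, products 25→254 °C: 102570 kJ/h
Q = ΔH = 123220 kJ/h = 34.228 kW
Heat supplied = 34.228 kW

Q_in = 34.2 kW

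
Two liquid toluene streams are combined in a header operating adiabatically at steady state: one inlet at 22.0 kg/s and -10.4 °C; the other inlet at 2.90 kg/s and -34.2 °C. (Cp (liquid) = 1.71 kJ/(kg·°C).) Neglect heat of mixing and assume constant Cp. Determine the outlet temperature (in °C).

Adiabatic, steady state ⇒ Σ ṁᵢCp,ᵢ(T_out − Tᵢ) = 0
T_out = Σ ṁᵢCp,ᵢTᵢ / Σ ṁᵢCp,ᵢ
      = -560.85 / 42.579 = -13.172 °C

T_out = -13.2 °C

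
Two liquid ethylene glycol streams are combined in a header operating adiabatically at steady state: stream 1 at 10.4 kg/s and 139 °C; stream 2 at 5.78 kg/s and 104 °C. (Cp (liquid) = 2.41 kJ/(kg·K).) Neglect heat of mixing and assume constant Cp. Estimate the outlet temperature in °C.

T_out = 126 °C

No heat crosses the boundary, so H_out = H_in.
Σ ṁᵢCp,ᵢTᵢ = 10.4×2.41×139 + 5.78×2.41×104 = 4932.6
Σ ṁᵢCp,ᵢ = 10.4×2.41 + 5.78×2.41 = 38.994
T_out = 4932.6 / 38.994 = 126.5 °C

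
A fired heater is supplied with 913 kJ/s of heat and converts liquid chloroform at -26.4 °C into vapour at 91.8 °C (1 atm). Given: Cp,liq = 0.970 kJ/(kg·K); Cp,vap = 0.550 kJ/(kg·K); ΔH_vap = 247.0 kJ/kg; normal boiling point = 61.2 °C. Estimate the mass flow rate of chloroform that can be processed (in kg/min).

ṁ = 157 kg/min

Δh = 0.970×(61.2−-26.4) + 247.0 + 0.550×(91.8−61.2) = 348.8 kJ/kg
Q = 913 kJ/s = 913 kJ/s = 54780 kJ/min
ṁ = Q/Δh = 54780 / 348.8 = 157.05 kg/min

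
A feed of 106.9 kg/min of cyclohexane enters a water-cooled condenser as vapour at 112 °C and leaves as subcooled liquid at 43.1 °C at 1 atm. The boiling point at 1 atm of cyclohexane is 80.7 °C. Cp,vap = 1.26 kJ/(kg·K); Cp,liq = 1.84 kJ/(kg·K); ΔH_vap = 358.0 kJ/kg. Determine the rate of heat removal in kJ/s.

Q_c = 831 kJ/s

vapour 112→80.7 °C: -39.438 kJ/kg
condensation at 80.7 °C: -358 kJ/kg
liquid 80.7→43.1 °C: -69.184 kJ/kg
Δh = -39.438 + -358 + -69.184 = -466.62 kJ/kg
Q = ṁ·Δh = 106.9 kg/min × -466.62 kJ/kg = -49882 kJ/min
|Q| = 831.36 kW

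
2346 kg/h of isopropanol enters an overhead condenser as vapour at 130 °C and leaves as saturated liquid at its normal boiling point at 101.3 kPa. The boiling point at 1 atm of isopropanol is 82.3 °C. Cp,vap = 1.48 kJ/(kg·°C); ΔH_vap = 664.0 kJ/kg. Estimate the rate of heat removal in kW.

Q_c = 479 kW

vapour 130→82.3 °C: -70.596 kJ/kg
condensation at 82.3 °C: -664 kJ/kg
Δh = -70.596 + -664 = -734.6 kJ/kg
Q = ṁ·Δh = 2346 kg/h × -734.6 kJ/kg = -1.7234e+06 kJ/h
|Q| = 478.71 kW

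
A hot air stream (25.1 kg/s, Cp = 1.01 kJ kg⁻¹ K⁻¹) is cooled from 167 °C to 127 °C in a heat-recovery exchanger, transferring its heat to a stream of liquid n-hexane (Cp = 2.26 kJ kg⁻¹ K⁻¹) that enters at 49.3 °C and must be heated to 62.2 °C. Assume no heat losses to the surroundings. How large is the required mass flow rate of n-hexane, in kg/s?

Heat released by hot stream: Q = 25.1 × 1.01 × (167 − 127) = 1014 kJ/s
Energy balance on cold side (adiabatic exchanger): Q = ṁ_c·Cp_c·(T_c,out − T_c,in)
ṁ_c = 1014 / [2.26 × (62.2 − 49.3)] = 34.782 kg/s

ṁ_c = 34.8 kg/s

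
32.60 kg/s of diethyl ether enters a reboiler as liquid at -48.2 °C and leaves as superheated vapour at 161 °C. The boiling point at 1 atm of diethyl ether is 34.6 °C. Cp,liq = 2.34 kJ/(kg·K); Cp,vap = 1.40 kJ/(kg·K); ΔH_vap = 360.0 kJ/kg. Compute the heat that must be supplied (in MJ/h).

liquid -48.2→34.6 °C: 193.75 kJ/kg
vaporisation at 34.6 °C: 360 kJ/kg
vapour 34.6→161 °C: 176.96 kJ/kg
Δh = 193.75 + 360 + 176.96 = 730.71 kJ/kg
Q = ṁ·Δh = 32.60 kg/s × 730.71 kJ/kg = 23821 kJ/s
|Q| = 23821 kW = 85756 MJ/h

Q = 85800 MJ/h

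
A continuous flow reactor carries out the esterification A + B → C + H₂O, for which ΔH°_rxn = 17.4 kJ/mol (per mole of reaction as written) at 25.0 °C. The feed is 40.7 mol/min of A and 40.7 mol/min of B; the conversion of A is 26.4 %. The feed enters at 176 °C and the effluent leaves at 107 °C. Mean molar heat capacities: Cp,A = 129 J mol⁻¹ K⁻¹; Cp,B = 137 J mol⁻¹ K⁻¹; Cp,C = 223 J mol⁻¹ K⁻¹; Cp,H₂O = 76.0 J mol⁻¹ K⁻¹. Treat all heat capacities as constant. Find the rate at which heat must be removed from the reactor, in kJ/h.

Q_out = 31900 kJ/h

Extent of reaction ξ = 0.264 × 40.7 = 10.745 mol/min
Reaction term: ξ·ΔH°_rxn = 10.745 × 17.4 = 186.96 kJ/min
Sensible, feed 176→25 °C: -1634.8 kJ/min
Outlet flows (mol/min): A 29.955, B 29.955, C 10.745, H₂O 10.745
Sensible, products 25→107 °C: 916.82 kJ/min
Q = ΔH = -530.97 kJ/min = -8.8495 kW
Heat removed = 31858 kJ/h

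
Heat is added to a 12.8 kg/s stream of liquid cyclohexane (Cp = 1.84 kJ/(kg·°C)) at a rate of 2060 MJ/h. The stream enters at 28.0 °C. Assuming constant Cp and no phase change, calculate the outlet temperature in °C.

Q = 2060 MJ/h = 572.22 kJ/s
ΔT = Q/(ṁ·Cp) = 572.22/(12.8×1.84) = 24.296 K
T_out = 28.0 + 24.296 = 52.296 °C

T_out = 52.3 °C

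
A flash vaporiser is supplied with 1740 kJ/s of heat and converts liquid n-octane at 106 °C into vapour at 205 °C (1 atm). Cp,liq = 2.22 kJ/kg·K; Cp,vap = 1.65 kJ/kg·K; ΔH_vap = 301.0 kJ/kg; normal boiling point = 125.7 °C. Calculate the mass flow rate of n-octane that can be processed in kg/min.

ṁ = 220 kg/min

Δh = 2.22×(125.7−106) + 301.0 + 1.65×(205−125.7) = 475.58 kJ/kg
Q = 1740 kJ/s = 1740 kJ/s = 104400 kJ/min
ṁ = Q/Δh = 104400 / 475.58 = 219.52 kg/min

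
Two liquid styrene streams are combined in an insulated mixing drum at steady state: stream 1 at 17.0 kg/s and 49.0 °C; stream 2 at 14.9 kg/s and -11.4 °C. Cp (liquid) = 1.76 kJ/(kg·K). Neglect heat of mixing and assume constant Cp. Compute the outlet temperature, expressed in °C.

No heat crosses the boundary, so H_out = H_in.
T_out = Σ ṁᵢCp,ᵢTᵢ / Σ ṁᵢCp,ᵢ
      = 1167.1 / 56.144 = 20.788 °C

T_out = 20.8 °C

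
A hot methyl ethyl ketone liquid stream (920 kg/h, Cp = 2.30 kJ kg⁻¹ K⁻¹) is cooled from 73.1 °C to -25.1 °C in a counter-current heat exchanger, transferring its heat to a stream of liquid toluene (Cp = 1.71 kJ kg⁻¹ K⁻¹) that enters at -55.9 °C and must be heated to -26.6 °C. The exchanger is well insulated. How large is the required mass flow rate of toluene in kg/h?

ṁ_c = 4150 kg/h

Heat released by hot stream: Q = 920 × 2.30 × (73.1 − -25.1) = 207790 kJ/h
Energy balance on cold side (adiabatic exchanger): Q = ṁ_c·Cp_c·(T_c,out − T_c,in)
ṁ_c = 207790 / [1.71 × (-26.6 − -55.9)] = 4147.3 kg/h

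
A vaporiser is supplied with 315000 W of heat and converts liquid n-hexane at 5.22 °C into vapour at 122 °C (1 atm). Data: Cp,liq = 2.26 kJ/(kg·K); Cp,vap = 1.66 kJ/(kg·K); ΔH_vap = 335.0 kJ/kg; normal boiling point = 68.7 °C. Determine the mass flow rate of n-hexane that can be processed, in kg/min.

Δh = 2.26×(68.7−5.22) + 335.0 + 1.66×(122−68.7) = 566.94 kJ/kg
Q = 315000 W = 315 kJ/s = 18900 kJ/min
ṁ = Q/Δh = 18900 / 566.94 = 33.337 kg/min

ṁ = 33.3 kg/min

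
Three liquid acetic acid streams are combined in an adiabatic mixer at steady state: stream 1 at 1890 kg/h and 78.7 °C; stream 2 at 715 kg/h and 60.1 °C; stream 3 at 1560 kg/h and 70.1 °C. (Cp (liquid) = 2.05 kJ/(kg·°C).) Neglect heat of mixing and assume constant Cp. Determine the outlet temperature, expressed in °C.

Adiabatic, steady state ⇒ Σ ṁᵢCp,ᵢ(T_out − Tᵢ) = 0
Σ ṁᵢCp,ᵢTᵢ = 1890×2.05×78.7 + 715×2.05×60.1 + 1560×2.05×70.1 = 617190
Σ ṁᵢCp,ᵢ = 1890×2.05 + 715×2.05 + 1560×2.05 = 8538.2
T_out = 617190 / 8538.2 = 72.286 °C

T_out = 72.3 °C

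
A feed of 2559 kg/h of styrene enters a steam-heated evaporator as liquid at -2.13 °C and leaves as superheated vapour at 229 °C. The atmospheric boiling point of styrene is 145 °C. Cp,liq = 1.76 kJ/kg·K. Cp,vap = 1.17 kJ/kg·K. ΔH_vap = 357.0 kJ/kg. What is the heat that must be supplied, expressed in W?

Q = 508000 W

liquid -2.13→145 °C: 258.95 kJ/kg
vaporisation at 145 °C: 357 kJ/kg
vapour 145→229 °C: 98.28 kJ/kg
Δh = 258.95 + 357 + 98.28 = 714.23 kJ/kg
Q = ṁ·Δh = 2559 kg/h × 714.23 kJ/kg = 1.8277e+06 kJ/h
|Q| = 507.7 kW = 507700 W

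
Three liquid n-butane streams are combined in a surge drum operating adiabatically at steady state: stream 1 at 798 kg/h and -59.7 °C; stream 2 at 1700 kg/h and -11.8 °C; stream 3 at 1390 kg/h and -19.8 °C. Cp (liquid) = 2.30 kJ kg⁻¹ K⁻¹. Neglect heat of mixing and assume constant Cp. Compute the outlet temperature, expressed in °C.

Energy balance with Q = 0: Σ ṁᵢCp,ᵢ(T_out − Tᵢ) = 0
T_out = Σ ṁᵢCp,ᵢTᵢ / Σ ṁᵢCp,ᵢ
      = -219010 / 8942.4 = -24.491 °C

T_out = -24.5 °C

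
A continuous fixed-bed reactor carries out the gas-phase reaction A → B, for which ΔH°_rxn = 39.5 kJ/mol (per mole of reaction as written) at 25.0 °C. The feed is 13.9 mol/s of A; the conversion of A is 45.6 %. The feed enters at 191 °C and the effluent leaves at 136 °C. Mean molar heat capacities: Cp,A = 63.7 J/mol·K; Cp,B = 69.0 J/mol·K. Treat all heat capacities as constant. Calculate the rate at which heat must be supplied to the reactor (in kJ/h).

Q_in = 739000 kJ/h

Extent of reaction ξ = 0.456 × 13.9 = 6.3384 mol/s
Reaction term: ξ·ΔH°_rxn = 6.3384 × 39.5 = 250.37 kJ/s
Sensible, feed 191→25 °C: -146.98 kJ/s
Outlet flows (mol/s): A 7.5616, B 6.3384
Sensible, products 25→136 °C: 102.01 kJ/s
Q = ΔH = 205.4 kJ/s = 205.4 kW
Heat supplied = 739430 kJ/h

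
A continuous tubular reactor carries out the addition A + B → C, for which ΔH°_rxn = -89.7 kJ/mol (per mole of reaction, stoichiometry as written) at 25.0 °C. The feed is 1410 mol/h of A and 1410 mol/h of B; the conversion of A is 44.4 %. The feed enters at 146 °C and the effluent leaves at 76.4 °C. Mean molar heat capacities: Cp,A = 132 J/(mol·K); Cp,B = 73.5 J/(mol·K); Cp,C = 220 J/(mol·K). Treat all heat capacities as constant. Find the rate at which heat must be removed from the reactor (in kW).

Q_out = 21.1 kW

Extent of reaction ξ = 0.444 × 1410 = 626.04 mol/h
Reaction term: ξ·ΔH°_rxn = 626.04 × -89.7 = -56156 kJ/h
Sensible, feed 146→25 °C: -35060 kJ/h
Outlet flows (mol/h): A 783.96, B 783.96, C 626.04
Sensible, products 25→76.4 °C: 15360 kJ/h
Q = ΔH = -75856 kJ/h = -21.071 kW
Heat removed = 21.071 kW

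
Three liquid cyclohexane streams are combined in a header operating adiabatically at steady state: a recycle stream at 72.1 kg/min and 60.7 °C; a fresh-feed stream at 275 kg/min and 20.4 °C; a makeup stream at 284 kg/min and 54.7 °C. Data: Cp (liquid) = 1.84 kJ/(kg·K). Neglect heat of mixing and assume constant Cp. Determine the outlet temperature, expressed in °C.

T_out = 40.4 °C

Energy balance with Q = 0: Σ ṁᵢCp,ᵢ(T_out − Tᵢ) = 0
Σ ṁᵢCp,ᵢTᵢ = 72.1×1.84×60.7 + 275×1.84×20.4 + 284×1.84×54.7 = 46959
Σ ṁᵢCp,ᵢ = 72.1×1.84 + 275×1.84 + 284×1.84 = 1161.2
T_out = 46959 / 1161.2 = 40.439 °C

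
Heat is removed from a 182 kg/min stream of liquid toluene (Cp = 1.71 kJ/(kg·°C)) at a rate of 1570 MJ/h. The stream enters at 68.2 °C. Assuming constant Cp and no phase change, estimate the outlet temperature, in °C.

Q = 1570 MJ/h = 26167 kJ/min
ΔT = Q/(ṁ·Cp) = 26167/(182×1.71) = 84.078 K
T_out = 68.2 − 84.078 = -15.878 °C

T_out = -15.9 °C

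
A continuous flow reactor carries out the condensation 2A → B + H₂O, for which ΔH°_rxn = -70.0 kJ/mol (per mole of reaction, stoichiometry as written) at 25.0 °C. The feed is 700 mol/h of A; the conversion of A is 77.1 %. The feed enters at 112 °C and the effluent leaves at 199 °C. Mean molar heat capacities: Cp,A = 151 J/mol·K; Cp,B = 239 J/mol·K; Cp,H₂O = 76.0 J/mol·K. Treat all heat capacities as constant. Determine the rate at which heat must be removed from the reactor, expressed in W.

Extent of reaction ξ = 0.771 × 700 / 2 = 269.85 mol/h
Reaction term: ξ·ΔH°_rxn = 269.85 × -70.0 = -18890 kJ/h
Sensible, feed 112→25 °C: -9195.9 kJ/h
Outlet flows (mol/h): A 160.3, B 269.85, H₂O 269.85
Sensible, products 25→199 °C: 19002 kJ/h
Q = ΔH = -9083.2 kJ/h = -2.5231 kW
Heat removed = 2523.1 W

Q_out = 2520 W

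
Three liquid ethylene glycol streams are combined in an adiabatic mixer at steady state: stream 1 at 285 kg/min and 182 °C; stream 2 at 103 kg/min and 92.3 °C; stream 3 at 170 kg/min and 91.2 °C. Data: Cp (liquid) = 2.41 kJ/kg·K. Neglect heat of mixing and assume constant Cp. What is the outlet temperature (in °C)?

T_out = 138 °C

Adiabatic, steady state ⇒ Σ ṁᵢCp,ᵢ(T_out − Tᵢ) = 0
T_out = Σ ṁᵢCp,ᵢTᵢ / Σ ṁᵢCp,ᵢ
      = 185280 / 1344.8 = 137.78 °C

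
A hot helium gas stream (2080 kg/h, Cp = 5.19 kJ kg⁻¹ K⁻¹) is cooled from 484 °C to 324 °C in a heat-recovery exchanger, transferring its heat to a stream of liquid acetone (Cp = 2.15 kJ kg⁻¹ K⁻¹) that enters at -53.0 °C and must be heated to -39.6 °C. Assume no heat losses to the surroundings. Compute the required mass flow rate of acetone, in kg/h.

ṁ_c = 60000 kg/h

Heat released by hot stream: Q = 2080 × 5.19 × (484 − 324) = 1.7272e+06 kJ/h
Energy balance on cold side (adiabatic exchanger): Q = ṁ_c·Cp_c·(T_c,out − T_c,in)
ṁ_c = 1.7272e+06 / [2.15 × (-39.6 − -53.0)] = 59953 kg/h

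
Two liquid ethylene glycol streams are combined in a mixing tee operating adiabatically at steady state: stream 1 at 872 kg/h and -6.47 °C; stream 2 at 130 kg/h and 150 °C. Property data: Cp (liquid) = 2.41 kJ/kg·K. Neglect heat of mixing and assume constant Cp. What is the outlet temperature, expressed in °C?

Adiabatic, steady state ⇒ Σ ṁᵢCp,ᵢ(T_out − Tᵢ) = 0
Σ ṁᵢCp,ᵢTᵢ = 872×2.41×-6.47 + 130×2.41×150 = 33398
Σ ṁᵢCp,ᵢ = 872×2.41 + 130×2.41 = 2414.8
T_out = 33398 / 2414.8 = 13.83 °C

T_out = 13.8 °C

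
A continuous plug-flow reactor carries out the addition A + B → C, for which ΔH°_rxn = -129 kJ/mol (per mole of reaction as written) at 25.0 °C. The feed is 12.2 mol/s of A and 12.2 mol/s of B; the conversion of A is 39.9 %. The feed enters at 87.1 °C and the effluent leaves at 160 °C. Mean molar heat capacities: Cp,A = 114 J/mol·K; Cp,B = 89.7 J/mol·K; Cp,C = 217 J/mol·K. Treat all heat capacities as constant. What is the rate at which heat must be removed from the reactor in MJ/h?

Extent of reaction ξ = 0.399 × 12.2 = 4.8678 mol/s
Reaction term: ξ·ΔH°_rxn = 4.8678 × -129 = -627.95 kJ/s
Sensible, feed 87.1→25 °C: -154.33 kJ/s
Outlet flows (mol/s): A 7.3322, B 7.3322, C 4.8678
Sensible, products 25→160 °C: 344.23 kJ/s
Q = ΔH = -438.04 kJ/s = -438.04 kW
Heat removed = 1576.9 MJ/h

Q_out = 1580 MJ/h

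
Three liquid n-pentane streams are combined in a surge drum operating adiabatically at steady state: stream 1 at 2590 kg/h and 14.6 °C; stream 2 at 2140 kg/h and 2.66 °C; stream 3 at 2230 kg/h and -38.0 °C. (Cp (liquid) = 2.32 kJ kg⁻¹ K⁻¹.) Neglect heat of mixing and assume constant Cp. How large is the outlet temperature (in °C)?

T_out = -5.92 °C

Energy balance with Q = 0: Σ ṁᵢCp,ᵢ(T_out − Tᵢ) = 0
T_out = Σ ṁᵢCp,ᵢTᵢ / Σ ṁᵢCp,ᵢ
      = -95662 / 16147 = -5.9244 °C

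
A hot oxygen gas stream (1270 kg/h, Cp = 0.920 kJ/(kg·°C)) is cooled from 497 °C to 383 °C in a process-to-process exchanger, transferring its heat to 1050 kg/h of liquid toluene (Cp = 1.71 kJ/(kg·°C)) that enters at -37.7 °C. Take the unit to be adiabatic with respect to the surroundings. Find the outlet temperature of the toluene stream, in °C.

Heat released by hot stream: Q = 1270 × 0.920 × (497 − 383) = 133200 kJ/h
Energy balance on cold side (adiabatic exchanger): Q = ṁ_c·Cp_c·(T_c,out − T_c,in)
T_c,out = -37.7 + 133200/(1050 × 1.71) = 36.484 °C

T_c,out = 36.5 °C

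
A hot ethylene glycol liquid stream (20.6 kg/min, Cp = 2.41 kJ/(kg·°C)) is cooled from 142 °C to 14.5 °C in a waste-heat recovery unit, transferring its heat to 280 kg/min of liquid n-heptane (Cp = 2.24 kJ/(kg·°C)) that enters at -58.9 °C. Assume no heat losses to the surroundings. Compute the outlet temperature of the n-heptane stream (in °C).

Heat released by hot stream: Q = 20.6 × 2.41 × (142 − 14.5) = 6329.9 kJ/min
Energy balance on cold side (adiabatic exchanger): Q = ṁ_c·Cp_c·(T_c,out − T_c,in)
T_c,out = -58.9 + 6329.9/(280 × 2.24) = -48.808 °C

T_c,out = -48.8 °C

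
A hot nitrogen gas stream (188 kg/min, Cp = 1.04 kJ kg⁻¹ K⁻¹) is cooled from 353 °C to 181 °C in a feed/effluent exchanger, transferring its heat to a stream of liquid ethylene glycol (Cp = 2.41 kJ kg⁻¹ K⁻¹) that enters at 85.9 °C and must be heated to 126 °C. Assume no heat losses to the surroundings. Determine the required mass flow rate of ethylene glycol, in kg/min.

ṁ_c = 348 kg/min

Heat released by hot stream: Q = 188 × 1.04 × (353 − 181) = 33629 kJ/min
Energy balance on cold side (adiabatic exchanger): Q = ṁ_c·Cp_c·(T_c,out − T_c,in)
ṁ_c = 33629 / [2.41 × (126 − 85.9)] = 347.98 kg/min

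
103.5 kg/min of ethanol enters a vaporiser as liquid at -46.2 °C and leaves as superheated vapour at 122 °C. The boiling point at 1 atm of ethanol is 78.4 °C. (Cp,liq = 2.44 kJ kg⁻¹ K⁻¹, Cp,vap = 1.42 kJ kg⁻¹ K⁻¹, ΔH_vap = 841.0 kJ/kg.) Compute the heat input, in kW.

Q = 2080 kW

liquid -46.2→78.4 °C: 304.02 kJ/kg
vaporisation at 78.4 °C: 841 kJ/kg
vapour 78.4→122 °C: 61.912 kJ/kg
Δh = 304.02 + 841 + 61.912 = 1206.9 kJ/kg
Q = ṁ·Δh = 103.5 kg/min × 1206.9 kJ/kg = 124920 kJ/min
|Q| = 2082 kW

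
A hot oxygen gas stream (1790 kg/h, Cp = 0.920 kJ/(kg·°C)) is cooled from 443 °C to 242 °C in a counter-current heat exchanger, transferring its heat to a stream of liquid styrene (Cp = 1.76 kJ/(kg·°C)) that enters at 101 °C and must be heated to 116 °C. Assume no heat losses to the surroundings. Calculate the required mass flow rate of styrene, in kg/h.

Heat released by hot stream: Q = 1790 × 0.920 × (443 − 242) = 331010 kJ/h
Energy balance on cold side (adiabatic exchanger): Q = ṁ_c·Cp_c·(T_c,out − T_c,in)
ṁ_c = 331010 / [1.76 × (116 − 101)] = 12538 kg/h

ṁ_c = 12500 kg/h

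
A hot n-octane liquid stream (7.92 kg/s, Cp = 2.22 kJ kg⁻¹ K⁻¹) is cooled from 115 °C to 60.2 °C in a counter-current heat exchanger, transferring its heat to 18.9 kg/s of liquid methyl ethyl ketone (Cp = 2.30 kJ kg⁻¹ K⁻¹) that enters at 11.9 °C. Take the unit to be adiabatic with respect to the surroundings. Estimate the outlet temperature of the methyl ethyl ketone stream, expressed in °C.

T_c,out = 34.1 °C

Heat released by hot stream: Q = 7.92 × 2.22 × (115 − 60.2) = 963.52 kJ/s
Energy balance on cold side (adiabatic exchanger): Q = ṁ_c·Cp_c·(T_c,out − T_c,in)
T_c,out = 11.9 + 963.52/(18.9 × 2.30) = 34.065 °C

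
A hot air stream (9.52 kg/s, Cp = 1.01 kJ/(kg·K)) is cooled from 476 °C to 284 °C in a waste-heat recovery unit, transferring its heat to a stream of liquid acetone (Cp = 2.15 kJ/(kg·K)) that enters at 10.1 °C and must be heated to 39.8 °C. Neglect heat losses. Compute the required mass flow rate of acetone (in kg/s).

Heat released by hot stream: Q = 9.52 × 1.01 × (476 − 284) = 1846.1 kJ/s
Energy balance on cold side (adiabatic exchanger): Q = ṁ_c·Cp_c·(T_c,out − T_c,in)
ṁ_c = 1846.1 / [2.15 × (39.8 − 10.1)] = 28.911 kg/s

ṁ_c = 28.9 kg/s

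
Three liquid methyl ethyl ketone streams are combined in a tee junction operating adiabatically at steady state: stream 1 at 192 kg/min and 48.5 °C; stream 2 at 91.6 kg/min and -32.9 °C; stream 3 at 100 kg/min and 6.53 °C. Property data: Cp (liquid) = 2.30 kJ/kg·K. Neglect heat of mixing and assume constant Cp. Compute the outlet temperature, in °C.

T_out = 18.1 °C

No heat crosses the boundary, so H_out = H_in.
T_out = Σ ṁᵢCp,ᵢTᵢ / Σ ṁᵢCp,ᵢ
      = 15988 / 882.28 = 18.121 °C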